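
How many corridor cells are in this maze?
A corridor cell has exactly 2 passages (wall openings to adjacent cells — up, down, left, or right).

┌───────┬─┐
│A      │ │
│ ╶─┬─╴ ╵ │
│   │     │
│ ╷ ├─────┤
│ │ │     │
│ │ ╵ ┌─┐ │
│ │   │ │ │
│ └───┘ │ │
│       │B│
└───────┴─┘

Counting cells with exactly 2 passages:
Total corridor cells: 19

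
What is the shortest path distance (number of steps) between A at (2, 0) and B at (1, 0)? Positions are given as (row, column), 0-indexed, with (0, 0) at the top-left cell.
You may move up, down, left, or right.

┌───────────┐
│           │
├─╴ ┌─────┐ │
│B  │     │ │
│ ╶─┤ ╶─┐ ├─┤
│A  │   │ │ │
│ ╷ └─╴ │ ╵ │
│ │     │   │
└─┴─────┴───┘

Finding path from (2, 0) to (1, 0):
Path: (2,0) → (1,0)
Distance: 1 steps

Solution:

┌───────────┐
│           │
├─╴ ┌─────┐ │
│B  │     │ │
│ ╶─┤ ╶─┐ ├─┤
│A  │   │ │ │
│ ╷ └─╴ │ ╵ │
│ │     │   │
└─┴─────┴───┘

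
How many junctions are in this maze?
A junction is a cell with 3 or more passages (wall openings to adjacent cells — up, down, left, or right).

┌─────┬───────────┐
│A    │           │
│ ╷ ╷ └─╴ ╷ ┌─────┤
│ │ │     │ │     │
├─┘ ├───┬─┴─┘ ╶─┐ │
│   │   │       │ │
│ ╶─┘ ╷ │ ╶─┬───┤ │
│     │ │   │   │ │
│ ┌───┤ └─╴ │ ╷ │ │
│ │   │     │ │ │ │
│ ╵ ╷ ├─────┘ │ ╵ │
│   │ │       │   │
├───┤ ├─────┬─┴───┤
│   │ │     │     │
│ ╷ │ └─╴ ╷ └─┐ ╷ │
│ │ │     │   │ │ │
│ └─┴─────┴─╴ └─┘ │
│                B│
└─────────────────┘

Checking each cell for number of passages:

Junctions found (3+ passages):
  (0, 1): 3 passages
  (0, 4): 3 passages
  (0, 5): 3 passages
  (2, 6): 3 passages
  (3, 0): 3 passages
  (6, 4): 3 passages
  (6, 7): 3 passages
  (8, 6): 3 passages
Total junctions: 8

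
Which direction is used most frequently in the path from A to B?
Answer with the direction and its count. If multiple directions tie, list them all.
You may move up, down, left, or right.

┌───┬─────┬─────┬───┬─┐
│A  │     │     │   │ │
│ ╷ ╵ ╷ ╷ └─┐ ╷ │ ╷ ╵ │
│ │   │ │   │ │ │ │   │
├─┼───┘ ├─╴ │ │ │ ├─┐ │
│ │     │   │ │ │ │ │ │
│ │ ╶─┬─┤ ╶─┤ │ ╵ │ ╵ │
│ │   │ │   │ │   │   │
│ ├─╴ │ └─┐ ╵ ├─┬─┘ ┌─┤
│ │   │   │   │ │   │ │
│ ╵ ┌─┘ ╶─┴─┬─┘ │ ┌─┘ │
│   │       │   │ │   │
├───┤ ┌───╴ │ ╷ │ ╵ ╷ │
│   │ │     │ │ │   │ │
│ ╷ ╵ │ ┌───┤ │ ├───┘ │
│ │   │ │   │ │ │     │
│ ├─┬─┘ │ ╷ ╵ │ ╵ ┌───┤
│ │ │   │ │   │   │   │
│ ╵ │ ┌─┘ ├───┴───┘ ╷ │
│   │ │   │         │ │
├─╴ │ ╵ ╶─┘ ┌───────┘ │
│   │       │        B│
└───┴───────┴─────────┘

Directions: right, down, right, up, right, right, down, right, down, left, down, right, down, right, up, up, up, up, right, down, down, down, right, up, up, up, right, down, right, down, down, left, down, left, down, down, right, up, right, down, down, left, left, down, left, up, up, up, left, down, down, down, left, up, left, down, down, left, down, right, right, up, right, right, right, right, up, right, down, down
Counts: {'right': 20, 'down': 25, 'up': 15, 'left': 10}
Most common: down (25 times)

Solution:

┌───┬─────┬─────┬───┬─┐
│A ↓│↱ → ↓│  ↱ ↓│↱ ↓│ │
│ ╷ ╵ ╷ ╷ └─┐ ╷ │ ╷ ╵ │
│ │↳ ↑│ │↳ ↓│↑│↓│↑│↳ ↓│
├─┼───┘ ├─╴ │ │ │ ├─┐ │
│ │     │↓ ↲│↑│↓│↑│ │↓│
│ │ ╶─┬─┤ ╶─┤ │ ╵ │ ╵ │
│ │   │ │↳ ↓│↑│↳ ↑│↓ ↲│
│ ├─╴ │ └─┐ ╵ ├─┬─┘ ┌─┤
│ │   │   │↳ ↑│ │↓ ↲│ │
│ ╵ ┌─┘ ╶─┴─┬─┘ │ ┌─┘ │
│   │       │↓ ↰│↓│↱ ↓│
├───┤ ┌───╴ │ ╷ │ ╵ ╷ │
│   │ │     │↓│↑│↳ ↑│↓│
│ ╷ ╵ │ ┌───┤ │ ├───┘ │
│ │   │ │↓ ↰│↓│↑│↓ ← ↲│
│ ├─┬─┘ │ ╷ ╵ │ ╵ ┌───┤
│ │ │   │↓│↑ ↲│↑ ↲│↱ ↓│
│ ╵ │ ┌─┘ ├───┴───┘ ╷ │
│   │ │↓ ↲│↱ → → → ↑│↓│
├─╴ │ ╵ ╶─┘ ┌───────┘ │
│   │  ↳ → ↑│        B│
└───┴───────┴─────────┘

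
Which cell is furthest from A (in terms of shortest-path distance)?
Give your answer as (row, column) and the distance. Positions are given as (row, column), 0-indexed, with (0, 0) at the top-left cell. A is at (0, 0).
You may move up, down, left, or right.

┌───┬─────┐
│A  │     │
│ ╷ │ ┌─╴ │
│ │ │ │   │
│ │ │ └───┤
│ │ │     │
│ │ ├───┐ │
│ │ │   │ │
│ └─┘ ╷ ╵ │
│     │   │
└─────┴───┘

Computing BFS distances from A to all cells:
Furthest cell: (1, 3)
Distance: 20 steps

Path from A to the furthest cell:

┌───┬─────┐
│A  │↱ → ↓│
│ ╷ │ ┌─╴ │
│↓│ │↑│B ↲│
│ │ │ └───┤
│↓│ │↑ ← ↰│
│ │ ├───┐ │
│↓│ │↱ ↓│↑│
│ └─┘ ╷ ╵ │
│↳ → ↑│↳ ↑│
└─────┴───┘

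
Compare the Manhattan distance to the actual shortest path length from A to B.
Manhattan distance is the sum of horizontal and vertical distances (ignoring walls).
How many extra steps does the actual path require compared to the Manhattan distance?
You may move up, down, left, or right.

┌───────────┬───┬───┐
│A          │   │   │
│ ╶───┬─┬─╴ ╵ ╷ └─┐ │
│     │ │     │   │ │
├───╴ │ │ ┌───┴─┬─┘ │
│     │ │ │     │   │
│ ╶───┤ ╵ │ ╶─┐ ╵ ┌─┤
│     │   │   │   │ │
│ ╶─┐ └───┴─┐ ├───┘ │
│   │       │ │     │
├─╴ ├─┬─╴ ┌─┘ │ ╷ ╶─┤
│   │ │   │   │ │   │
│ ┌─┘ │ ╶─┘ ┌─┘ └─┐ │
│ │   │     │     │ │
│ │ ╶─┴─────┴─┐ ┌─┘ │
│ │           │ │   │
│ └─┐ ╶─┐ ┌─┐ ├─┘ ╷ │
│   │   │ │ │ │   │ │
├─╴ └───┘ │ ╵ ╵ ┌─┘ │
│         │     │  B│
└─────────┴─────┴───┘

Manhattan distance: |9 - 0| + |9 - 0| = 18
Actual path length: 32
Extra steps: 32 - 18 = 14

Solution:

┌───────────┬───┬───┐
│A          │   │   │
│ ╶───┬─┬─╴ ╵ ╷ └─┐ │
│↳ → ↓│ │     │   │ │
├───╴ │ │ ┌───┴─┬─┘ │
│↓ ← ↲│ │ │     │   │
│ ╶───┤ ╵ │ ╶─┐ ╵ ┌─┤
│↓    │   │   │   │ │
│ ╶─┐ └───┴─┐ ├───┘ │
│↳ ↓│       │ │     │
├─╴ ├─┬─╴ ┌─┘ │ ╷ ╶─┤
│↓ ↲│ │   │   │ │   │
│ ┌─┘ │ ╶─┘ ┌─┘ └─┐ │
│↓│   │     │     │ │
│ │ ╶─┴─────┴─┐ ┌─┘ │
│↓│      ↱ → ↓│ │↱ ↓│
│ └─┐ ╶─┐ ┌─┐ ├─┘ ╷ │
│↳ ↓│   │↑│ │↓│↱ ↑│↓│
├─╴ └───┘ │ ╵ ╵ ┌─┘ │
│  ↳ → → ↑│  ↳ ↑│  B│
└─────────┴─────┴───┘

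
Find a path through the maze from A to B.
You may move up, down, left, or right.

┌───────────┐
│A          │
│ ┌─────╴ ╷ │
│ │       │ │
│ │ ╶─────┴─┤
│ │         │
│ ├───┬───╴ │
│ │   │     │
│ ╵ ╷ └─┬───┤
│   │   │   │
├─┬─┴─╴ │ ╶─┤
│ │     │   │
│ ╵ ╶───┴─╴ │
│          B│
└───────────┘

Finding the shortest path through the maze:
Path length: 17 steps
Directions: down → down → down → down → right → up → right → down → right → down → left → left → down → right → right → right → right

Solution:

┌───────────┐
│A          │
│ ┌─────╴ ╷ │
│↓│       │ │
│ │ ╶─────┴─┤
│↓│         │
│ ├───┬───╴ │
│↓│↱ ↓│     │
│ ╵ ╷ └─┬───┤
│↳ ↑│↳ ↓│   │
├─┬─┴─╴ │ ╶─┤
│ │↓ ← ↲│   │
│ ╵ ╶───┴─╴ │
│  ↳ → → → B│
└───────────┘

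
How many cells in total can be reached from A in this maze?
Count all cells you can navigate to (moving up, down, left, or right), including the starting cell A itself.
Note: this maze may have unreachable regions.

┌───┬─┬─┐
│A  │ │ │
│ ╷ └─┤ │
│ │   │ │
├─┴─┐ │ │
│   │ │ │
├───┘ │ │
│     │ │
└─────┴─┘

Using BFS/flood-fill to find all reachable cells from A:
Maze size: 4 × 4 = 16 total cells
7 cell(s) are walled off and cannot be reached from A.
Reachable cells: 9

Reachable region (· marks reachable cells):

┌───┬─┬─┐
│A ·│ │ │
│ ╷ └─┤ │
│·│· ·│ │
├─┴─┐ │ │
│   │·│ │
├───┘ │ │
│· · ·│ │
└─────┴─┘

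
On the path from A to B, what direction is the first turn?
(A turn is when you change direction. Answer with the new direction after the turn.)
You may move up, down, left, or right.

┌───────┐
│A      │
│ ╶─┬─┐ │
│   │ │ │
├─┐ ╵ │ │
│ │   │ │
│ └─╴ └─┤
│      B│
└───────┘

Directions: down, right, down, right, down, right
First turn direction: right

Solution:

┌───────┐
│A      │
│ ╶─┬─┐ │
│↳ ↓│ │ │
├─┐ ╵ │ │
│ │↳ ↓│ │
│ └─╴ └─┤
│    ↳ B│
└───────┘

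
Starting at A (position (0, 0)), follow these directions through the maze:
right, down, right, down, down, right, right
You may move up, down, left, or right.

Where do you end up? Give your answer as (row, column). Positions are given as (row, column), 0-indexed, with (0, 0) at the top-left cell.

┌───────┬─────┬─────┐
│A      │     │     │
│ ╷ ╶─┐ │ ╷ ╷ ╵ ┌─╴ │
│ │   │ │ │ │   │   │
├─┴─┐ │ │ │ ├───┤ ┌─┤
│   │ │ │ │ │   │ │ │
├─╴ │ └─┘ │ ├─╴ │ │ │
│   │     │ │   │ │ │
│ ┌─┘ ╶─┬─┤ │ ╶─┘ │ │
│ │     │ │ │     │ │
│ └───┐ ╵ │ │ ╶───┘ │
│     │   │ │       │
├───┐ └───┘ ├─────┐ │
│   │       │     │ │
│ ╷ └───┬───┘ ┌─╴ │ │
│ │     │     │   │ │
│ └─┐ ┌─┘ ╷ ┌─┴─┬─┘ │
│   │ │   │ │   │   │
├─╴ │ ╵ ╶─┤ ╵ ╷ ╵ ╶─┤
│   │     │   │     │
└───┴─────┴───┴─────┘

Following directions step by step:
Start: (0, 0)
  right: (0, 0) → (0, 1)
  down: (0, 1) → (1, 1)
  right: (1, 1) → (1, 2)
  down: (1, 2) → (2, 2)
  down: (2, 2) → (3, 2)
  right: (3, 2) → (3, 3)
  right: (3, 3) → (3, 4)
Final position: (3, 4)

Path taken:

┌───────┬─────┬─────┐
│A ↓    │     │     │
│ ╷ ╶─┐ │ ╷ ╷ ╵ ┌─╴ │
│ │↳ ↓│ │ │ │   │   │
├─┴─┐ │ │ │ ├───┤ ┌─┤
│   │↓│ │ │ │   │ │ │
├─╴ │ └─┘ │ ├─╴ │ │ │
│   │↳ → B│ │   │ │ │
│ ┌─┘ ╶─┬─┤ │ ╶─┘ │ │
│ │     │ │ │     │ │
│ └───┐ ╵ │ │ ╶───┘ │
│     │   │ │       │
├───┐ └───┘ ├─────┐ │
│   │       │     │ │
│ ╷ └───┬───┘ ┌─╴ │ │
│ │     │     │   │ │
│ └─┐ ┌─┘ ╷ ┌─┴─┬─┘ │
│   │ │   │ │   │   │
├─╴ │ ╵ ╶─┤ ╵ ╷ ╵ ╶─┤
│   │     │   │     │
└───┴─────┴───┴─────┘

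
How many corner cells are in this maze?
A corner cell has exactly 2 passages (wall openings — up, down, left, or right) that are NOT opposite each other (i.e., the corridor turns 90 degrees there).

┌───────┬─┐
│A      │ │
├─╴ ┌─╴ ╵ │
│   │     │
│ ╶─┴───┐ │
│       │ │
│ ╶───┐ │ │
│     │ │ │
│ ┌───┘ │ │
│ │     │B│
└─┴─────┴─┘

Counting corner cells (2 non-opposite passages):
Total corners: 5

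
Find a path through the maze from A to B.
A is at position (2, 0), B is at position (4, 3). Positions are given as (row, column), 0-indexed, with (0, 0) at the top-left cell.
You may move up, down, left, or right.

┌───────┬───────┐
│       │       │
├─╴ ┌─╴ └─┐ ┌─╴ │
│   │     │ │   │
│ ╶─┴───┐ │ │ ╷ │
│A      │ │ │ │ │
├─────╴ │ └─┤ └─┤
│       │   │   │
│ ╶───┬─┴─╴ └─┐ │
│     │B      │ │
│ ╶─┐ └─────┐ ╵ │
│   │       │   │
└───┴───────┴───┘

Finding the shortest path from (2, 0) to (4, 3):
Path length: 13 steps
Directions: up → right → up → right → right → down → right → down → down → right → down → left → left

Solution:

┌───────┬───────┐
│  ↱ → ↓│       │
├─╴ ┌─╴ └─┐ ┌─╴ │
│↱ ↑│  ↳ ↓│ │   │
│ ╶─┴───┐ │ │ ╷ │
│A      │↓│ │ │ │
├─────╴ │ └─┤ └─┤
│       │↳ ↓│   │
│ ╶───┬─┴─╴ └─┐ │
│     │B ← ↲  │ │
│ ╶─┐ └─────┐ ╵ │
│   │       │   │
└───┴───────┴───┘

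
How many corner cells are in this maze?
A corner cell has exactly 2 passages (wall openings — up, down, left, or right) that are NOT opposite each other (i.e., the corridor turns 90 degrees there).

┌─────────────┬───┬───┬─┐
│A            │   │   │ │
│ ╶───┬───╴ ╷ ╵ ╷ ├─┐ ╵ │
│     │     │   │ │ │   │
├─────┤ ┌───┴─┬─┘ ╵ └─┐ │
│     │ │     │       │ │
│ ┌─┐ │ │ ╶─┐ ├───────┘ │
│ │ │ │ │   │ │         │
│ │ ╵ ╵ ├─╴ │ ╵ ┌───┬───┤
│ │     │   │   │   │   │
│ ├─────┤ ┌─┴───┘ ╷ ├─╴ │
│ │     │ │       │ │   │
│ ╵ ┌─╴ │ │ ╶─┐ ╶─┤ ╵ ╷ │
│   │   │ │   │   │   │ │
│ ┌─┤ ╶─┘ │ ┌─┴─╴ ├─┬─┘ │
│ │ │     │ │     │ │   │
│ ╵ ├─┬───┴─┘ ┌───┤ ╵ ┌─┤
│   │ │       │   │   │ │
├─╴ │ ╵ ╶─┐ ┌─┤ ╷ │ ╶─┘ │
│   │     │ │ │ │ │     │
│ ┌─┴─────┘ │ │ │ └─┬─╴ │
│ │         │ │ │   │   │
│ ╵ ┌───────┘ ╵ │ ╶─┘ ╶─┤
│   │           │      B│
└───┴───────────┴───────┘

Counting corner cells (2 non-opposite passages):
Total corners: 64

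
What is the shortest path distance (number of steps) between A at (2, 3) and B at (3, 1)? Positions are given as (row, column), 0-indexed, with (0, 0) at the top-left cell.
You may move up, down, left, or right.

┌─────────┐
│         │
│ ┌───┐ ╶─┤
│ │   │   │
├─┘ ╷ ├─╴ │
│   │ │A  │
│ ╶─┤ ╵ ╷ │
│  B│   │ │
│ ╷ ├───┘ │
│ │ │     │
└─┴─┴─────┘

Finding path from (2, 3) to (3, 1):
Path: (2,3) → (3,3) → (3,2) → (2,2) → (1,2) → (1,1) → (2,1) → (2,0) → (3,0) → (3,1)
Distance: 9 steps

Solution:

┌─────────┐
│         │
│ ┌───┐ ╶─┤
│ │↓ ↰│   │
├─┘ ╷ ├─╴ │
│↓ ↲│↑│A  │
│ ╶─┤ ╵ ╷ │
│↳ B│↑ ↲│ │
│ ╷ ├───┘ │
│ │ │     │
└─┴─┴─────┘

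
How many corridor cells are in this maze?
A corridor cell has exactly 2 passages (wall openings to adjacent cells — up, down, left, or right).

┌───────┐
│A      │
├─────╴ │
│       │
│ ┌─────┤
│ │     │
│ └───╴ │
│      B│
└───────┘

Counting cells with exactly 2 passages:
Total corridor cells: 14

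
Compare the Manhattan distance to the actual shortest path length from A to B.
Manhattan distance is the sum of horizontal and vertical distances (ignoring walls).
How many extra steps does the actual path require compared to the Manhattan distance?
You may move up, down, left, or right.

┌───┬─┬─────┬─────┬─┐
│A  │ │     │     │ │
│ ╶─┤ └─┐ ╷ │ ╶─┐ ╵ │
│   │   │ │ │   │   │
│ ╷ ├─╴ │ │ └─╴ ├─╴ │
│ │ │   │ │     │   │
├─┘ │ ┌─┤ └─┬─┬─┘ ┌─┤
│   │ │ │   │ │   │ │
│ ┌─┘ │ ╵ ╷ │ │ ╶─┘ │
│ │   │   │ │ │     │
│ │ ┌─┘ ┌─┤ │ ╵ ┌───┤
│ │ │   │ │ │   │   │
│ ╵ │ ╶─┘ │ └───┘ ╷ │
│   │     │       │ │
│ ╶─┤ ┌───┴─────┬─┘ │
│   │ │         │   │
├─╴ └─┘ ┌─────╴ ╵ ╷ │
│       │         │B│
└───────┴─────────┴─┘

Manhattan distance: |8 - 0| + |9 - 0| = 17
Actual path length: 23
Extra steps: 23 - 17 = 6

Solution:

┌───┬─┬─────┬─────┬─┐
│A  │ │     │     │ │
│ ╶─┤ └─┐ ╷ │ ╶─┐ ╵ │
│↳ ↓│   │ │ │   │   │
│ ╷ ├─╴ │ │ └─╴ ├─╴ │
│ │↓│   │ │     │   │
├─┘ │ ┌─┤ └─┬─┬─┘ ┌─┤
│↓ ↲│ │ │   │ │   │ │
│ ┌─┘ │ ╵ ╷ │ │ ╶─┘ │
│↓│   │   │ │ │     │
│ │ ┌─┘ ┌─┤ │ ╵ ┌───┤
│↓│ │   │ │ │   │   │
│ ╵ │ ╶─┘ │ └───┘ ╷ │
│↓  │     │       │ │
│ ╶─┤ ┌───┴─────┬─┘ │
│↳ ↓│ │↱ → → → ↓│↱ ↓│
├─╴ └─┘ ┌─────╴ ╵ ╷ │
│  ↳ → ↑│      ↳ ↑│B│
└───────┴─────────┴─┘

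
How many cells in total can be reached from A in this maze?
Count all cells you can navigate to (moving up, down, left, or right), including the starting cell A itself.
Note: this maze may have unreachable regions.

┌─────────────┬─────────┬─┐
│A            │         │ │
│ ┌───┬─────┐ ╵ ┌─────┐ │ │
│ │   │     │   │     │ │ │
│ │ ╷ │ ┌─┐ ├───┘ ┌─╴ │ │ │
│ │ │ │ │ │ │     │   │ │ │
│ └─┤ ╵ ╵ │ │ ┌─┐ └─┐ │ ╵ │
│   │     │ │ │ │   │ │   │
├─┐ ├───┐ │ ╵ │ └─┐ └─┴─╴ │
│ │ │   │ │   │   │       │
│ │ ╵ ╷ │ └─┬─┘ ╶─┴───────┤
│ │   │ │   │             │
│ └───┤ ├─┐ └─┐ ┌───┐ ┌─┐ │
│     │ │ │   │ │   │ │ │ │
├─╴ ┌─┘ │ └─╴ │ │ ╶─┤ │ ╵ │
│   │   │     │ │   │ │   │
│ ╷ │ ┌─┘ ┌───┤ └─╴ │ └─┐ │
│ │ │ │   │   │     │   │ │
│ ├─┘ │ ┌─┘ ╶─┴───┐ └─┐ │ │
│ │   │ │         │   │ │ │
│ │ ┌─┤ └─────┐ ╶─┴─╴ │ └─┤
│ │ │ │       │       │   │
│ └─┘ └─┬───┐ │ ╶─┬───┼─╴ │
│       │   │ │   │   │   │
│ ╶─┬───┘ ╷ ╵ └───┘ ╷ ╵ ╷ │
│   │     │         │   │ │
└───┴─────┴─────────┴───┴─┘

Using BFS/flood-fill to find all reachable cells from A:
Maze size: 13 × 13 = 169 total cells
18 cell(s) are walled off and cannot be reached from A.
Reachable cells: 151

Reachable region (· marks reachable cells):

┌─────────────┬─────────┬─┐
│A · · · · · ·│· · · · ·│·│
│ ┌───┬─────┐ ╵ ┌─────┐ │ │
│·│· ·│· · ·│· ·│· · ·│·│·│
│ │ ╷ │ ┌─┐ ├───┘ ┌─╴ │ │ │
│·│·│·│·│·│·│· · ·│· ·│·│·│
│ └─┤ ╵ ╵ │ │ ┌─┐ └─┐ │ ╵ │
│· ·│· · ·│·│·│·│· ·│·│· ·│
├─┐ ├───┐ │ ╵ │ └─┐ └─┴─╴ │
│ │·│· ·│·│· ·│· ·│· · · ·│
│ │ ╵ ╷ │ └─┬─┘ ╶─┴───────┤
│ │· ·│·│· ·│· · · · · · ·│
│ └───┤ ├─┐ └─┐ ┌───┐ ┌─┐ │
│     │·│·│· ·│·│· ·│·│·│·│
├─╴ ┌─┘ │ └─╴ │ │ ╶─┤ │ ╵ │
│   │· ·│· · ·│·│· ·│·│· ·│
│ ╷ │ ┌─┘ ┌───┤ └─╴ │ └─┐ │
│ │ │·│· ·│· ·│· · ·│· ·│·│
│ ├─┘ │ ┌─┘ ╶─┴───┐ └─┐ │ │
│ │· ·│·│· · · · ·│· ·│·│·│
│ │ ┌─┤ └─────┐ ╶─┴─╴ │ └─┤
│ │·│ │· · · ·│· · · ·│· ·│
│ └─┘ └─┬───┐ │ ╶─┬───┼─╴ │
│       │· ·│·│· ·│· ·│· ·│
│ ╶─┬───┘ ╷ ╵ └───┘ ╷ ╵ ╷ │
│   │· · ·│· · · · ·│· ·│·│
└───┴─────┴─────────┴───┴─┘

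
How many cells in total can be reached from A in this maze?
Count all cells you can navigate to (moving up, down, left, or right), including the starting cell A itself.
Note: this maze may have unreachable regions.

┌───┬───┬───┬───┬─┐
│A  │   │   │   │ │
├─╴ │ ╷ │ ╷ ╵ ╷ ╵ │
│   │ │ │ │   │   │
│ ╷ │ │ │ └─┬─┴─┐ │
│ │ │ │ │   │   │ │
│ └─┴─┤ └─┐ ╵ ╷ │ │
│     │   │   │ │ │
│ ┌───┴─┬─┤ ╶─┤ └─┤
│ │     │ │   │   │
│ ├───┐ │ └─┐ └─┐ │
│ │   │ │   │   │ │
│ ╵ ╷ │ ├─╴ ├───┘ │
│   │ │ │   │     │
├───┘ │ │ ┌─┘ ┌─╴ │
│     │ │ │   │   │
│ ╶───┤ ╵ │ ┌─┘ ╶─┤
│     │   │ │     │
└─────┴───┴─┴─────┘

Using BFS/flood-fill to find all reachable cells from A:
Maze size: 9 × 9 = 81 total cells
59 cell(s) are walled off and cannot be reached from A.
Reachable cells: 22

Reachable region (· marks reachable cells):

┌───┬───┬───┬───┬─┐
│A ·│   │   │   │ │
├─╴ │ ╷ │ ╷ ╵ ╷ ╵ │
│· ·│ │ │ │   │   │
│ ╷ │ │ │ └─┬─┴─┐ │
│·│·│ │ │   │   │ │
│ └─┴─┤ └─┐ ╵ ╷ │ │
│· · ·│   │   │ │ │
│ ┌───┴─┬─┤ ╶─┤ └─┤
│·│     │ │   │   │
│ ├───┐ │ └─┐ └─┐ │
│·│· ·│ │   │   │ │
│ ╵ ╷ │ ├─╴ ├───┘ │
│· ·│·│ │   │     │
├───┘ │ │ ┌─┘ ┌─╴ │
│· · ·│ │ │   │   │
│ ╶───┤ ╵ │ ┌─┘ ╶─┤
│· · ·│   │ │     │
└─────┴───┴─┴─────┘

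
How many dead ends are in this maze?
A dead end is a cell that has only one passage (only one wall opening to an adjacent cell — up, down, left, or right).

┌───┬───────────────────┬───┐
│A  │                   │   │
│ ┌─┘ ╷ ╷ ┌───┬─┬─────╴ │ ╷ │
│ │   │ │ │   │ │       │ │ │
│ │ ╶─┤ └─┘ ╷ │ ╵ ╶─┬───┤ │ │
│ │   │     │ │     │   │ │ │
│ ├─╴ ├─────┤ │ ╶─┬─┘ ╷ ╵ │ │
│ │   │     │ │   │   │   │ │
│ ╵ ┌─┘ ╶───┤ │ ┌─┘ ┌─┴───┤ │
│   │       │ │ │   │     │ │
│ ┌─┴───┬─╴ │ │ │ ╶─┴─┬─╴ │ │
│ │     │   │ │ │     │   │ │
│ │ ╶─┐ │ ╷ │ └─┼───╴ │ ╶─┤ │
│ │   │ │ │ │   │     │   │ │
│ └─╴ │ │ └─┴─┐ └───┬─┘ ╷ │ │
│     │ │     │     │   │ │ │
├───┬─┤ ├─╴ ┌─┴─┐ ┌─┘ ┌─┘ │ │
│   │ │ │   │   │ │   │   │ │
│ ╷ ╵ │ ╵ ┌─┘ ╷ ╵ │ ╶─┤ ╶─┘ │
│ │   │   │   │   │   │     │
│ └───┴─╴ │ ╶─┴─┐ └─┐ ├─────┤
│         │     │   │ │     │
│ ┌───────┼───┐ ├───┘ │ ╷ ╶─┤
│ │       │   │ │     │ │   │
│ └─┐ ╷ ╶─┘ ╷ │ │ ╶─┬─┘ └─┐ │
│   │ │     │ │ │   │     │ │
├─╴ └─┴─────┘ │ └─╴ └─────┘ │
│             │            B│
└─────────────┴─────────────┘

Checking each cell for number of passages:

Dead ends found at positions:
  (0, 1)
  (1, 4)
  (1, 7)
  (2, 9)
  (3, 5)
  (3, 8)
  (4, 2)
  (4, 10)
  (5, 7)
  (6, 5)
  (6, 8)
  (7, 6)
  (7, 9)
  (8, 2)
  (10, 9)
  (10, 13)
  (11, 1)
  (11, 4)
  (12, 2)
  (12, 10)
  (12, 12)
  (13, 0)
Total dead ends: 22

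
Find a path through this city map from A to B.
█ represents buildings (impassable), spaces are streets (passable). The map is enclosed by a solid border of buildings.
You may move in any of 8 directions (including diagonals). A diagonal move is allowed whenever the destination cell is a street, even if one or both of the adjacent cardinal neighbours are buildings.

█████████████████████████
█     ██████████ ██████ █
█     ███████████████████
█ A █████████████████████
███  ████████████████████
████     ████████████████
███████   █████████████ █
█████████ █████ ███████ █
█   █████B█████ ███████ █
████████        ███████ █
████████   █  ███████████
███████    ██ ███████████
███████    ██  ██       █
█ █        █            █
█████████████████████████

Finding the shortest path from A to B:
Movement: 8-directional
Path length: 8 steps
Directions: right → down-right → down-right → right → right → down-right → down-right → down

Solution:

█████████████████████████
█     ██████████ ██████ █
█     ███████████████████
█ A↘█████████████████████
███ ↘████████████████████
████ →→↘ ████████████████
███████ ↘ █████████████ █
█████████↓█████ ███████ █
█   █████B█████ ███████ █
████████        ███████ █
████████   █  ███████████
███████    ██ ███████████
███████    ██  ██       █
█ █        █            █
█████████████████████████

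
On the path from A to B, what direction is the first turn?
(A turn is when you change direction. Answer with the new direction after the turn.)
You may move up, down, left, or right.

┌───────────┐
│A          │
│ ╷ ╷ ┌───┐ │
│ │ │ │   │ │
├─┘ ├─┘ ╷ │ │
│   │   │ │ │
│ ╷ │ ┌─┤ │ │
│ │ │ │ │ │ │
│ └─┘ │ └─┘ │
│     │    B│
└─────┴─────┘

Directions: right, right, right, right, right, down, down, down, down
First turn direction: down

Solution:

┌───────────┐
│A → → → → ↓│
│ ╷ ╷ ┌───┐ │
│ │ │ │   │↓│
├─┘ ├─┘ ╷ │ │
│   │   │ │↓│
│ ╷ │ ┌─┤ │ │
│ │ │ │ │ │↓│
│ └─┘ │ └─┘ │
│     │    B│
└─────┴─────┘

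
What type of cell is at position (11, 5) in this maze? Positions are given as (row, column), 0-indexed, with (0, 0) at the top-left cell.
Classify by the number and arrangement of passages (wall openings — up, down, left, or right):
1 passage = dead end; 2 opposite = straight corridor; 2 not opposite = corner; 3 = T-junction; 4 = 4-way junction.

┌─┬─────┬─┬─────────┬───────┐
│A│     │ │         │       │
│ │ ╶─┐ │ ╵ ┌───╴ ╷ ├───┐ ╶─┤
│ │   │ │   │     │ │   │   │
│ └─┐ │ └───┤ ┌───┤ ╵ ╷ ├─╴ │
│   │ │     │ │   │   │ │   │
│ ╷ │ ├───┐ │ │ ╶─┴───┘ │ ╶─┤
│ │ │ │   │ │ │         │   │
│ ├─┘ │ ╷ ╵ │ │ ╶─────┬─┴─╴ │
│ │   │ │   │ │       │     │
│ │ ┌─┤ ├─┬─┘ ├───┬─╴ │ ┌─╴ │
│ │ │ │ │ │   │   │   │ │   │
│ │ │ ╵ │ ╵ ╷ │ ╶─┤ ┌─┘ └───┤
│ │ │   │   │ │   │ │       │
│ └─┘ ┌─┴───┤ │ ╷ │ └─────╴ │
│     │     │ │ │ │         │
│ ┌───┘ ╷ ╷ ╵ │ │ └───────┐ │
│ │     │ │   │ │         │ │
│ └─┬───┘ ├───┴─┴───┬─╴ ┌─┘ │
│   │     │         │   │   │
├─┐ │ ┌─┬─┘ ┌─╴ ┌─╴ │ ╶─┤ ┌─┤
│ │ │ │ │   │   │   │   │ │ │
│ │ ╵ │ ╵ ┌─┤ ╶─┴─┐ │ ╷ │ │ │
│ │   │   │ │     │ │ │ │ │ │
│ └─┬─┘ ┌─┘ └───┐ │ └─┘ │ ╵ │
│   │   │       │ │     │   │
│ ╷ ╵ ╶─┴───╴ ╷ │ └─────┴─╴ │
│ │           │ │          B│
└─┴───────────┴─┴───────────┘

Checking cell at (11, 5):
Number of passages: 1
Cell type: dead end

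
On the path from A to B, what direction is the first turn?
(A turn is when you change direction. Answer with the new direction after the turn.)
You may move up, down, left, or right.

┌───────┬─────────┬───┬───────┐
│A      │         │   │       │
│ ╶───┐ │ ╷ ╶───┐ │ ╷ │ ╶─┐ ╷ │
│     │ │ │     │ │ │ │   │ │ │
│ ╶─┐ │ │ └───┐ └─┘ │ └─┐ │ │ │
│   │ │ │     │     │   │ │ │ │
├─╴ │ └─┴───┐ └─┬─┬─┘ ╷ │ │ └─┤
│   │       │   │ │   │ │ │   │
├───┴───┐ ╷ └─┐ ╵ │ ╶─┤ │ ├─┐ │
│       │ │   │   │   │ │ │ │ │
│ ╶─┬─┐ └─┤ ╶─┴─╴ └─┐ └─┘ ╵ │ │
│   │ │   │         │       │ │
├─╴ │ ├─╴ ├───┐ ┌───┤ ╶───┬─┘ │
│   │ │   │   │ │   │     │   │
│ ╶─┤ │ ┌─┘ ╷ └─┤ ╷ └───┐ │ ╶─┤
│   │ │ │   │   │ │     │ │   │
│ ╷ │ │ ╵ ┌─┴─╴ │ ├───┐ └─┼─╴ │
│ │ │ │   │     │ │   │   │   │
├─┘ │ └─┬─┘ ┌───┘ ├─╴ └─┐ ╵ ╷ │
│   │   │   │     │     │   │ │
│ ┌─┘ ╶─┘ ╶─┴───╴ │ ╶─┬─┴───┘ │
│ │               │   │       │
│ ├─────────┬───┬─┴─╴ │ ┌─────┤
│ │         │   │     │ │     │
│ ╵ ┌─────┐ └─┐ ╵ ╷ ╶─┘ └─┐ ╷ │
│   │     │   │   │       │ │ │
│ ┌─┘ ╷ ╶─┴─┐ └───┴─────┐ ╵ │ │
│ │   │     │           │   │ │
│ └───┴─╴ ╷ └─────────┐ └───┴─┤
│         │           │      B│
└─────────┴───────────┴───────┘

Directions: down, right, right, down, down, right, right, right, down, down, right, right, right, up, left, up, left, up, left, left, up, up, right, down, right, right, down, right, right, up, up, right, down, down, down, left, down, right, down, right, right, up, up, up, up, left, up, right, right, down, down, down, right, down, down, down, left, down, right, down, left, down, left, up, left, up, left, left, up, left, down, down, down, down, left, left, left, left, up, right, up, right, right, up, left, up, left, down, left, down, left, up, up, right, up, left, up, left, left, left, down, right, down, left, down, right, down, down, left, down, down, down, right, up, right, right, right, right, down, right, down, right, right, right, right, right, down, right, right, right
First turn direction: right

Solution:

┌───────┬─────────┬───┬───────┐
│A      │↱ ↓      │↱ ↓│↱ → ↓  │
│ ╶───┐ │ ╷ ╶───┐ │ ╷ │ ╶─┐ ╷ │
│↳ → ↓│ │↑│↳ → ↓│ │↑│↓│↑ ↰│↓│ │
│ ╶─┐ │ │ └───┐ └─┘ │ └─┐ │ │ │
│   │↓│ │↑ ← ↰│↳ → ↑│↓  │↑│↓│ │
├─╴ │ └─┴───┐ └─┬─┬─┘ ╷ │ │ └─┤
│   │↳ → → ↓│↑ ↰│ │↓ ↲│ │↑│↳ ↓│
├───┴───┐ ╷ └─┐ ╵ │ ╶─┤ │ ├─┐ │
│↓ ← ← ↰│ │↓  │↑ ↰│↳ ↓│ │↑│ │↓│
│ ╶─┬─┐ └─┤ ╶─┴─╴ └─┐ └─┘ ╵ │ │
│↳ ↓│ │↑ ↰│↳ → → ↑  │↳ → ↑  │↓│
├─╴ │ ├─╴ ├───┐ ┌───┤ ╶───┬─┘ │
│↓ ↲│ │↱ ↑│↓ ↰│ │↓ ↰│     │↓ ↲│
│ ╶─┤ │ ┌─┘ ╷ └─┤ ╷ └───┐ │ ╶─┤
│↳ ↓│ │↑│↓ ↲│↑ ↰│↓│↑ ← ↰│ │↳ ↓│
│ ╷ │ │ ╵ ┌─┴─╴ │ ├───┐ └─┼─╴ │
│ │↓│ │↑ ↲│↱ → ↑│↓│   │↑ ↰│↓ ↲│
├─┘ │ └─┬─┘ ┌───┘ ├─╴ └─┐ ╵ ╷ │
│↓ ↲│   │↱ ↑│    ↓│     │↑ ↲│ │
│ ┌─┘ ╶─┘ ╶─┴───╴ │ ╶─┬─┴───┘ │
│↓│      ↑ ← ← ← ↲│   │       │
│ ├─────────┬───┬─┴─╴ │ ┌─────┤
│↓│↱ → → → ↓│   │     │ │     │
│ ╵ ┌─────┐ └─┐ ╵ ╷ ╶─┘ └─┐ ╷ │
│↳ ↑│     │↳ ↓│   │       │ │ │
│ ┌─┘ ╷ ╶─┴─┐ └───┴─────┐ ╵ │ │
│ │   │     │↳ → → → → ↓│   │ │
│ └───┴─╴ ╷ └─────────┐ └───┴─┤
│         │           │↳ → → B│
└─────────┴───────────┴───────┘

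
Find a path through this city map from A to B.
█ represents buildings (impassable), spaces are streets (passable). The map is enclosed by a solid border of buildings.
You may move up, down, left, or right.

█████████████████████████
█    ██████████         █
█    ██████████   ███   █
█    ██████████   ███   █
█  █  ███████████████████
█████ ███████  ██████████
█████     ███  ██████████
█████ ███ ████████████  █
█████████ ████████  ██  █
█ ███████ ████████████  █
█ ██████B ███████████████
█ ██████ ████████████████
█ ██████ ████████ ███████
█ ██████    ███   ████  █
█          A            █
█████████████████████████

Finding the shortest path from A to B:
Movement: cardinal only
Path length: 7 steps
Directions: up → left → left → left → up → up → up

Solution:

█████████████████████████
█    ██████████         █
█    ██████████   ███   █
█    ██████████   ███   █
█  █  ███████████████████
█████ ███████  ██████████
█████     ███  ██████████
█████ ███ ████████████  █
█████████ ████████  ██  █
█ ███████ ████████████  █
█ ██████B ███████████████
█ ██████↑████████████████
█ ██████↑████████ ███████
█ ██████↑←←↰███   ████  █
█          A            █
█████████████████████████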